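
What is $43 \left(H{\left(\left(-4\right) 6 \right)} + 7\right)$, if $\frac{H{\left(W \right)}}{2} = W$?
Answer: $-1763$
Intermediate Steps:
$H{\left(W \right)} = 2 W$
$43 \left(H{\left(\left(-4\right) 6 \right)} + 7\right) = 43 \left(2 \left(\left(-4\right) 6\right) + 7\right) = 43 \left(2 \left(-24\right) + 7\right) = 43 \left(-48 + 7\right) = 43 \left(-41\right) = -1763$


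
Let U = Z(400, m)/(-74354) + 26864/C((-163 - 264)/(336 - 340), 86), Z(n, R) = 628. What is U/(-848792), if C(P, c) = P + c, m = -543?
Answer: -1997324809/12164660740932 ≈ -0.00016419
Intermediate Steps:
U = 3994649618/28663467 (U = 628/(-74354) + 26864/((-163 - 264)/(336 - 340) + 86) = 628*(-1/74354) + 26864/(-427/(-4) + 86) = -314/37177 + 26864/(-427*(-1/4) + 86) = -314/37177 + 26864/(427/4 + 86) = -314/37177 + 26864/(771/4) = -314/37177 + 26864*(4/771) = -314/37177 + 107456/771 = 3994649618/28663467 ≈ 139.36)
U/(-848792) = (3994649618/28663467)/(-848792) = (3994649618/28663467)*(-1/848792) = -1997324809/12164660740932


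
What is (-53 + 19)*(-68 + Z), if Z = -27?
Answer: 3230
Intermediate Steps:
(-53 + 19)*(-68 + Z) = (-53 + 19)*(-68 - 27) = -34*(-95) = 3230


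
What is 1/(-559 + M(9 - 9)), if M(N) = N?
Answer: -1/559 ≈ -0.0017889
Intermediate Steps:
1/(-559 + M(9 - 9)) = 1/(-559 + (9 - 9)) = 1/(-559 + 0) = 1/(-559) = -1/559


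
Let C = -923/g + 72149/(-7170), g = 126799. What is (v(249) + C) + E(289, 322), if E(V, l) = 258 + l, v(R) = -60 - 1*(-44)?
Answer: 503604901159/909148830 ≈ 553.93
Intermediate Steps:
v(R) = -16 (v(R) = -60 + 44 = -16)
C = -9155038961/909148830 (C = -923/126799 + 72149/(-7170) = -923*1/126799 + 72149*(-1/7170) = -923/126799 - 72149/7170 = -9155038961/909148830 ≈ -10.070)
(v(249) + C) + E(289, 322) = (-16 - 9155038961/909148830) + (258 + 322) = -23701420241/909148830 + 580 = 503604901159/909148830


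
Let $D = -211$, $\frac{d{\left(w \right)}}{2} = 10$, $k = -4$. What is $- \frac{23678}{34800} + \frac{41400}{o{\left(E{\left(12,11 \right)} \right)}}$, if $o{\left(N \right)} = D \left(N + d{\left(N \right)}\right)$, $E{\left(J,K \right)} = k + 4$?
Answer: $- \frac{38516029}{3671400} \approx -10.491$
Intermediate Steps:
$d{\left(w \right)} = 20$ ($d{\left(w \right)} = 2 \cdot 10 = 20$)
$E{\left(J,K \right)} = 0$ ($E{\left(J,K \right)} = -4 + 4 = 0$)
$o{\left(N \right)} = -4220 - 211 N$ ($o{\left(N \right)} = - 211 \left(N + 20\right) = - 211 \left(20 + N\right) = -4220 - 211 N$)
$- \frac{23678}{34800} + \frac{41400}{o{\left(E{\left(12,11 \right)} \right)}} = - \frac{23678}{34800} + \frac{41400}{-4220 - 0} = \left(-23678\right) \frac{1}{34800} + \frac{41400}{-4220 + 0} = - \frac{11839}{17400} + \frac{41400}{-4220} = - \frac{11839}{17400} + 41400 \left(- \frac{1}{4220}\right) = - \frac{11839}{17400} - \frac{2070}{211} = - \frac{38516029}{3671400}$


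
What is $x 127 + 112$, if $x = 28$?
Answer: $3668$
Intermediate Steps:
$x 127 + 112 = 28 \cdot 127 + 112 = 3556 + 112 = 3668$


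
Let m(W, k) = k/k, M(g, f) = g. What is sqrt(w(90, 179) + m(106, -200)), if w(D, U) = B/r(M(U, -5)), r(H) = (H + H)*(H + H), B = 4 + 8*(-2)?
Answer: sqrt(32038)/179 ≈ 0.99995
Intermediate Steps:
m(W, k) = 1
B = -12 (B = 4 - 16 = -12)
r(H) = 4*H**2 (r(H) = (2*H)*(2*H) = 4*H**2)
w(D, U) = -3/U**2 (w(D, U) = -12*1/(4*U**2) = -3/U**2)
sqrt(w(90, 179) + m(106, -200)) = sqrt(-3/179**2 + 1) = sqrt(-3*1/32041 + 1) = sqrt(-3/32041 + 1) = sqrt(32038/32041) = sqrt(32038)/179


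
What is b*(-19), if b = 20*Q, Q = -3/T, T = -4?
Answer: -285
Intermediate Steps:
Q = ¾ (Q = -3/(-4) = -3*(-¼) = ¾ ≈ 0.75000)
b = 15 (b = 20*(¾) = 15)
b*(-19) = 15*(-19) = -285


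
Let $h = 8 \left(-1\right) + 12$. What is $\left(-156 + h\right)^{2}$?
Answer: $23104$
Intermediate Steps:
$h = 4$ ($h = -8 + 12 = 4$)
$\left(-156 + h\right)^{2} = \left(-156 + 4\right)^{2} = \left(-152\right)^{2} = 23104$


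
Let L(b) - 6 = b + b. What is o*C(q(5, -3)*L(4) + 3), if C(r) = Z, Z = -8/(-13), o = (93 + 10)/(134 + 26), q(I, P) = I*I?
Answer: 103/260 ≈ 0.39615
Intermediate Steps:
q(I, P) = I²
L(b) = 6 + 2*b (L(b) = 6 + (b + b) = 6 + 2*b)
o = 103/160 ≈ 0.64375
Z = 8/13 (Z = -8*(-1/13) = 8/13 ≈ 0.61539)
C(r) = 8/13
o*C(q(5, -3)*L(4) + 3) = (103/160)*(8/13) = 103/260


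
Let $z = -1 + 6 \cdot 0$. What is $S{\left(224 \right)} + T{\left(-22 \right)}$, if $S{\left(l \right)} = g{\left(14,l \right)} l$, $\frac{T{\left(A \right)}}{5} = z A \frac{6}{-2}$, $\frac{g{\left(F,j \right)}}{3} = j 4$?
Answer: $601782$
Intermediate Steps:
$g{\left(F,j \right)} = 12 j$ ($g{\left(F,j \right)} = 3 j 4 = 3 \cdot 4 j = 12 j$)
$z = -1$ ($z = -1 + 0 = -1$)
$T{\left(A \right)} = 15 A$ ($T{\left(A \right)} = 5 - A \frac{6}{-2} = 5 - A 6 \left(- \frac{1}{2}\right) = 5 - A \left(-3\right) = 5 \cdot 3 A = 15 A$)
$S{\left(l \right)} = 12 l^{2}$ ($S{\left(l \right)} = 12 l l = 12 l^{2}$)
$S{\left(224 \right)} + T{\left(-22 \right)} = 12 \cdot 224^{2} + 15 \left(-22\right) = 12 \cdot 50176 - 330 = 602112 - 330 = 601782$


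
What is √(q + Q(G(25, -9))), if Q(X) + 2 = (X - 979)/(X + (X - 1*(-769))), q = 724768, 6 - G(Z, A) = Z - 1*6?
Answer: √400105608478/743 ≈ 851.33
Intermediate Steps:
G(Z, A) = 12 - Z (G(Z, A) = 6 - (Z - 1*6) = 6 - (Z - 6) = 6 - (-6 + Z) = 6 + (6 - Z) = 12 - Z)
Q(X) = -2 + (-979 + X)/(769 + 2*X) (Q(X) = -2 + (X - 979)/(X + (X - 1*(-769))) = -2 + (-979 + X)/(X + (X + 769)) = -2 + (-979 + X)/(X + (769 + X)) = -2 + (-979 + X)/(769 + 2*X))
√(q + Q(G(25, -9))) = √(724768 + 3*(-839 - (12 - 1*25))/(769 + 2*(12 - 1*25))) = √(724768 + 3*(-839 - (12 - 25))/(769 + 2*(12 - 25))) = √(724768 + 3*(-839 - 1*(-13))/(769 + 2*(-13))) = √(724768 + 3*(-839 + 13)/(769 - 26)) = √(724768 + 3*(-826)/743) = √(724768 + 3*(1/743)*(-826)) = √(724768 - 2478/743) = √(538500146/743) = √400105608478/743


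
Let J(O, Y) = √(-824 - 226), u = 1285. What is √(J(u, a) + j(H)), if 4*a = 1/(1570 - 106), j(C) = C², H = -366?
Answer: √(133956 + 5*I*√42) ≈ 366.0 + 0.044*I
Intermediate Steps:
a = 1/5856 (a = 1/(4*(1570 - 106)) = (¼)/1464 = (¼)*(1/1464) = 1/5856 ≈ 0.00017076)
J(O, Y) = 5*I*√42 (J(O, Y) = √(-1050) = 5*I*√42)
√(J(u, a) + j(H)) = √(5*I*√42 + (-366)²) = √(5*I*√42 + 133956) = √(133956 + 5*I*√42)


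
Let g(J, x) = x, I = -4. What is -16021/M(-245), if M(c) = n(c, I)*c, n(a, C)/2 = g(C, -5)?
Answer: -16021/2450 ≈ -6.5392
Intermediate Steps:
n(a, C) = -10 (n(a, C) = 2*(-5) = -10)
M(c) = -10*c
-16021/M(-245) = -16021/((-10*(-245))) = -16021/2450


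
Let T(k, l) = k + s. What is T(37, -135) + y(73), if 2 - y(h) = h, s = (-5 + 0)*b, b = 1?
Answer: -39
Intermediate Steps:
s = -5 (s = (-5 + 0)*1 = -5*1 = -5)
T(k, l) = -5 + k (T(k, l) = k - 5 = -5 + k)
y(h) = 2 - h
T(37, -135) + y(73) = (-5 + 37) + (2 - 1*73) = 32 + (2 - 73) = 32 - 71 = -39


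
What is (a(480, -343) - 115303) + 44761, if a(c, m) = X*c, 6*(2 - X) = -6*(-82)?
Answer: -108942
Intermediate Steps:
X = -80 (X = 2 - (-1)*(-82) = 2 - 1/6*492 = 2 - 82 = -80)
a(c, m) = -80*c
(a(480, -343) - 115303) + 44761 = (-80*480 - 115303) + 44761 = (-38400 - 115303) + 44761 = -153703 + 44761 = -108942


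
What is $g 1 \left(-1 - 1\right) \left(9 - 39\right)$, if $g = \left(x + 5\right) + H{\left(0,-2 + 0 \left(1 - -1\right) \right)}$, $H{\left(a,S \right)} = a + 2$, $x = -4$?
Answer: $180$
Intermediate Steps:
$H{\left(a,S \right)} = 2 + a$
$g = 3$ ($g = \left(-4 + 5\right) + \left(2 + 0\right) = 1 + 2 = 3$)
$g 1 \left(-1 - 1\right) \left(9 - 39\right) = 3 \cdot 1 \left(-1 - 1\right) \left(9 - 39\right) = 3 \cdot 1 \left(-2\right) \left(-30\right) = 3 \left(\left(-2\right) \left(-30\right)\right) = 3 \cdot 60 = 180$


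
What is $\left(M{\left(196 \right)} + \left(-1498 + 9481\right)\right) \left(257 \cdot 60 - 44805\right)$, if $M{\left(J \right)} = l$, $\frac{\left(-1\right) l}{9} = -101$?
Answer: $-261291420$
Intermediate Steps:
$l = 909$ ($l = \left(-9\right) \left(-101\right) = 909$)
$M{\left(J \right)} = 909$
$\left(M{\left(196 \right)} + \left(-1498 + 9481\right)\right) \left(257 \cdot 60 - 44805\right) = \left(909 + \left(-1498 + 9481\right)\right) \left(257 \cdot 60 - 44805\right) = \left(909 + 7983\right) \left(15420 - 44805\right) = 8892 \left(-29385\right) = -261291420$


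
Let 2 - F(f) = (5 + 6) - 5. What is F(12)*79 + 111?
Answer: -205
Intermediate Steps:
F(f) = -4 (F(f) = 2 - ((5 + 6) - 5) = 2 - (11 - 5) = 2 - 1*6 = 2 - 6 = -4)
F(12)*79 + 111 = -4*79 + 111 = -316 + 111 = -205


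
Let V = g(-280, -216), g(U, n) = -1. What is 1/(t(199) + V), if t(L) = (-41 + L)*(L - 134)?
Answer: 1/10269 ≈ 9.7380e-5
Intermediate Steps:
t(L) = (-134 + L)*(-41 + L) (t(L) = (-41 + L)*(-134 + L) = (-134 + L)*(-41 + L))
V = -1
1/(t(199) + V) = 1/((5494 + 199² - 175*199) - 1) = 1/((5494 + 39601 - 34825) - 1) = 1/(10270 - 1) = 1/10269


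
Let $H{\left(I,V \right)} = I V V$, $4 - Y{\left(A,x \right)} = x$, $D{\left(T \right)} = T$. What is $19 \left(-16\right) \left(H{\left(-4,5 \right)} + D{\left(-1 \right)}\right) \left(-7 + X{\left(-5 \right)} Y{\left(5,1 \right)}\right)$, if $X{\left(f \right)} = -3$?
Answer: $-491264$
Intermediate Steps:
$Y{\left(A,x \right)} = 4 - x$
$H{\left(I,V \right)} = I V^{2}$
$19 \left(-16\right) \left(H{\left(-4,5 \right)} + D{\left(-1 \right)}\right) \left(-7 + X{\left(-5 \right)} Y{\left(5,1 \right)}\right) = 19 \left(-16\right) \left(- 4 \cdot 5^{2} - 1\right) \left(-7 - 3 \left(4 - 1\right)\right) = - 304 \left(\left(-4\right) 25 - 1\right) \left(-7 - 3 \left(4 - 1\right)\right) = - 304 \left(-100 - 1\right) \left(-7 - 9\right) = - 304 \left(- 101 \left(-7 - 9\right)\right) = - 304 \left(\left(-101\right) \left(-16\right)\right) = \left(-304\right) 1616 = -491264$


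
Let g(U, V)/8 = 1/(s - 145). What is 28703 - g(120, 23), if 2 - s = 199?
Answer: 4908217/171 ≈ 28703.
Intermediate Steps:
s = -197 (s = 2 - 1*199 = 2 - 199 = -197)
g(U, V) = -4/171 (g(U, V) = 8/(-197 - 145) = 8/(-342) = 8*(-1/342) = -4/171)
28703 - g(120, 23) = 28703 - 1*(-4/171) = 28703 + 4/171 = 4908217/171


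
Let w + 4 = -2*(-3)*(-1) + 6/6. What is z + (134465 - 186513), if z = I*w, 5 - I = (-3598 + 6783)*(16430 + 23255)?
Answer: 1137518432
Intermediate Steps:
I = -126396720 (I = 5 - (-3598 + 6783)*(16430 + 23255) = 5 - 3185*39685 = 5 - 1*126396725 = 5 - 126396725 = -126396720)
w = -9 (w = -4 + (-2*(-3)*(-1) + 6/6) = -4 + (6*(-1) + 6*(⅙)) = -4 + (-6 + 1) = -4 - 5 = -9)
z = 1137570480 (z = -126396720*(-9) = 1137570480)
z + (134465 - 186513) = 1137570480 + (134465 - 186513) = 1137570480 - 52048 = 1137518432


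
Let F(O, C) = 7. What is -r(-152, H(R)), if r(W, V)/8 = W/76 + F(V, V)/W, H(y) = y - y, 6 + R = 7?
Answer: 311/19 ≈ 16.368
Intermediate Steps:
R = 1 (R = -6 + 7 = 1)
H(y) = 0
r(W, V) = 56/W + 2*W/19 (r(W, V) = 8*(W/76 + 7/W) = 8*(7/W + W/76) = 56/W + 2*W/19)
-r(-152, H(R)) = -(56/(-152) + (2/19)*(-152)) = -(56*(-1/152) - 16) = -(-7/19 - 16) = -1*(-311/19) = 311/19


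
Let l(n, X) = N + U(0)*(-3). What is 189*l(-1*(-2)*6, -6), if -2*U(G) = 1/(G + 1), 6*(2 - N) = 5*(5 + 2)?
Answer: -441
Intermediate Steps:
N = -23/6 (N = 2 - 5*(5 + 2)/6 = 2 - 5*7/6 = 2 - ⅙*35 = 2 - 35/6 = -23/6 ≈ -3.8333)
U(G) = -1/(2*(1 + G)) (U(G) = -1/(2*(G + 1)) = -1/(2*(1 + G)))
l(n, X) = -7/3 (l(n, X) = -23/6 - 1/(2 + 2*0)*(-3) = -23/6 - 1/(2 + 0)*(-3) = -23/6 - 1/2*(-3) = -23/6 - 1*½*(-3) = -23/6 - ½*(-3) = -23/6 + 3/2 = -7/3)
189*l(-1*(-2)*6, -6) = 189*(-7/3) = -441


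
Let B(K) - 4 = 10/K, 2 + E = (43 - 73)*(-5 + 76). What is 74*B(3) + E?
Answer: -4768/3 ≈ -1589.3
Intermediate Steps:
E = -2132 (E = -2 + (43 - 73)*(-5 + 76) = -2 - 30*71 = -2 - 2130 = -2132)
B(K) = 4 + 10/K
74*B(3) + E = 74*(4 + 10/3) - 2132 = 74*(22/3) - 2132 = 1628/3 - 2132 = -4768/3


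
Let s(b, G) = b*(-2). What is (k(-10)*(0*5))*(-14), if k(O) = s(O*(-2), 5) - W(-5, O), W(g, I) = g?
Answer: 0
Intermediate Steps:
s(b, G) = -2*b
k(O) = 5 + 4*O (k(O) = -2*O*(-2) - 1*(-5) = -(-4)*O + 5 = 4*O + 5 = 5 + 4*O)
(k(-10)*(0*5))*(-14) = ((5 + 4*(-10))*(0*5))*(-14) = ((5 - 40)*0)*(-14) = -35*0*(-14) = 0*(-14) = 0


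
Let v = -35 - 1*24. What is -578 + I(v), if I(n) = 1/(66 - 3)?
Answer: -36413/63 ≈ -577.98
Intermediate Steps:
v = -59 (v = -35 - 24 = -59)
I(n) = 1/63
-578 + I(v) = -578 + 1/63 = -36413/63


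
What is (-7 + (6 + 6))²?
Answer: 25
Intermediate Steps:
(-7 + (6 + 6))² = (-7 + 12)² = 5² = 25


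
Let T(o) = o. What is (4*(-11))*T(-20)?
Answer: 880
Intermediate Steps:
(4*(-11))*T(-20) = (4*(-11))*(-20) = -44*(-20) = 880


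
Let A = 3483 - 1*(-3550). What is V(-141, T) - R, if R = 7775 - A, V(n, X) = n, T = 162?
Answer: -883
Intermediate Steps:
A = 7033 (A = 3483 + 3550 = 7033)
R = 742 (R = 7775 - 1*7033 = 7775 - 7033 = 742)
V(-141, T) - R = -141 - 1*742 = -141 - 742 = -883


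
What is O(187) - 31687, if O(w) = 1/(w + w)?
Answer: -11850937/374 ≈ -31687.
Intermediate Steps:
O(w) = 1/(2*w)
O(187) - 31687 = (1/2)/187 - 31687 = (1/2)*(1/187) - 31687 = 1/374 - 31687 = -11850937/374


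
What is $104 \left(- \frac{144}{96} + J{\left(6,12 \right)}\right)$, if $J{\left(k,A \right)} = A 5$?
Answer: $6084$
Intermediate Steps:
$J{\left(k,A \right)} = 5 A$
$104 \left(- \frac{144}{96} + J{\left(6,12 \right)}\right) = 104 \left(- \frac{144}{96} + 5 \cdot 12\right) = 104 \left(\left(-144\right) \frac{1}{96} + 60\right) = 104 \left(- \frac{3}{2} + 60\right) = 104 \cdot \frac{117}{2} = 6084$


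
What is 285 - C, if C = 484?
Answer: -199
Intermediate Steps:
285 - C = 285 - 1*484 = 285 - 484 = -199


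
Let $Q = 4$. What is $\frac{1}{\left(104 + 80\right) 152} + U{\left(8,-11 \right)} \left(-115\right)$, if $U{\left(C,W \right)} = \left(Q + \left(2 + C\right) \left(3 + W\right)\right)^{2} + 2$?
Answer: $- \frac{18583896959}{27968} \approx -6.6447 \cdot 10^{5}$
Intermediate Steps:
$U{\left(C,W \right)} = 2 + \left(4 + \left(2 + C\right) \left(3 + W\right)\right)^{2}$ ($U{\left(C,W \right)} = \left(4 + \left(2 + C\right) \left(3 + W\right)\right)^{2} + 2 = 2 + \left(4 + \left(2 + C\right) \left(3 + W\right)\right)^{2}$)
$\frac{1}{\left(104 + 80\right) 152} + U{\left(8,-11 \right)} \left(-115\right) = \frac{1}{\left(104 + 80\right) 152} + \left(2 + \left(10 + 2 \left(-11\right) + 3 \cdot 8 + 8 \left(-11\right)\right)^{2}\right) \left(-115\right) = \frac{1}{184} \cdot \frac{1}{152} + \left(2 + \left(10 - 22 + 24 - 88\right)^{2}\right) \left(-115\right) = \frac{1}{184} \cdot \frac{1}{152} + \left(2 + \left(-76\right)^{2}\right) \left(-115\right) = \frac{1}{27968} + \left(2 + 5776\right) \left(-115\right) = \frac{1}{27968} + 5778 \left(-115\right) = \frac{1}{27968} - 664470 = - \frac{18583896959}{27968}$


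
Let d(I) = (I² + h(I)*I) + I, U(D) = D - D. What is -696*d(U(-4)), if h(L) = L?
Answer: 0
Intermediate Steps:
U(D) = 0
d(I) = I + 2*I² (d(I) = (I² + I*I) + I = (I² + I²) + I = 2*I² + I = I + 2*I²)
-696*d(U(-4)) = -0*(1 + 2*0) = -0*(1 + 0) = -0 = -696*0 = 0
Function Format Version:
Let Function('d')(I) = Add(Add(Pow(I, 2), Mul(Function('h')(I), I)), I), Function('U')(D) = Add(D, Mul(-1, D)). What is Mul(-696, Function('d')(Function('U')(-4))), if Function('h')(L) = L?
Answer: 0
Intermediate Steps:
Function('U')(D) = 0
Function('d')(I) = Add(I, Mul(2, Pow(I, 2))) (Function('d')(I) = Add(Add(Pow(I, 2), Mul(I, I)), I) = Add(Add(Pow(I, 2), Pow(I, 2)), I) = Add(Mul(2, Pow(I, 2)), I) = Add(I, Mul(2, Pow(I, 2))))
Mul(-696, Function('d')(Function('U')(-4))) = Mul(-696, Mul(0, Add(1, Mul(2, 0)))) = Mul(-696, Mul(0, Add(1, 0))) = Mul(-696, Mul(0, 1)) = Mul(-696, 0) = 0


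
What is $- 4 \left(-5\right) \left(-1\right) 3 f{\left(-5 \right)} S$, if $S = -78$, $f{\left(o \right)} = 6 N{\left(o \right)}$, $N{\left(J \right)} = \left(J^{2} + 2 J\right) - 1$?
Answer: $393120$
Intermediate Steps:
$N{\left(J \right)} = -1 + J^{2} + 2 J$
$f{\left(o \right)} = -6 + 6 o^{2} + 12 o$ ($f{\left(o \right)} = 6 \left(-1 + o^{2} + 2 o\right) = -6 + 6 o^{2} + 12 o$)
$- 4 \left(-5\right) \left(-1\right) 3 f{\left(-5 \right)} S = - 4 \left(-5\right) \left(-1\right) 3 \left(-6 + 6 \left(-5\right)^{2} + 12 \left(-5\right)\right) \left(-78\right) = - - 20 \left(- 3 \left(-6 + 6 \cdot 25 - 60\right)\right) \left(-78\right) = - - 20 \left(- 3 \left(-6 + 150 - 60\right)\right) \left(-78\right) = - - 20 \left(\left(-3\right) 84\right) \left(-78\right) = - \left(-20\right) \left(-252\right) \left(-78\right) = - 5040 \left(-78\right) = \left(-1\right) \left(-393120\right) = 393120$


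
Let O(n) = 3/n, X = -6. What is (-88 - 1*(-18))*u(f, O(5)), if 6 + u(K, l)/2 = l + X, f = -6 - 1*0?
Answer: 1596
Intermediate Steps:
f = -6 (f = -6 + 0 = -6)
u(K, l) = -24 + 2*l (u(K, l) = -12 + 2*(l - 6) = -12 + 2*(-6 + l) = -12 + (-12 + 2*l) = -24 + 2*l)
(-88 - 1*(-18))*u(f, O(5)) = (-88 - 1*(-18))*(-24 + 2*(3/5)) = (-88 + 18)*(-24 + 2*(3*(1/5))) = -70*(-24 + 2*(3/5)) = -70*(-24 + 6/5) = -70*(-114/5) = 1596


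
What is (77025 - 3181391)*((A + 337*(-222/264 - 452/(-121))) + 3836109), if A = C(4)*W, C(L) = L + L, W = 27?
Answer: -2882797211602971/242 ≈ -1.1912e+13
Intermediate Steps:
C(L) = 2*L
A = 216 (A = (2*4)*27 = 8*27 = 216)
(77025 - 3181391)*((A + 337*(-222/264 - 452/(-121))) + 3836109) = (77025 - 3181391)*((216 + 337*(-222/264 - 452/(-121))) + 3836109) = -3104366*((216 + 337*(-222*1/264 - 452*(-1/121))) + 3836109) = -3104366*((216 + 337*(-37/44 + 452/121)) + 3836109) = -3104366*((216 + 337*(1401/484)) + 3836109) = -3104366*((216 + 472137/484) + 3836109) = -3104366*(576681/484 + 3836109) = -3104366*1857253437/484 = -2882797211602971/242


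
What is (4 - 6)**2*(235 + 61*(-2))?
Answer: 452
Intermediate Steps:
(4 - 6)**2*(235 + 61*(-2)) = (-2)**2*(235 - 122) = 4*113 = 452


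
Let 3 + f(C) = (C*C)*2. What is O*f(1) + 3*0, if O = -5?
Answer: 5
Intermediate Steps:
f(C) = -3 + 2*C**2 (f(C) = -3 + (C*C)*2 = -3 + C**2*2 = -3 + 2*C**2)
O*f(1) + 3*0 = -5*(-3 + 2*1**2) + 3*0 = -5*(-3 + 2*1) + 0 = -5*(-3 + 2) + 0 = -5*(-1) + 0 = 5 + 0 = 5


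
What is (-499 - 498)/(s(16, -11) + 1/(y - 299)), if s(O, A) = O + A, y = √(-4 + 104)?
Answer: -288133/1444 ≈ -199.54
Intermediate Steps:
y = 10 (y = √100 = 10)
s(O, A) = A + O
(-499 - 498)/(s(16, -11) + 1/(y - 299)) = (-499 - 498)/((-11 + 16) + 1/(10 - 299)) = -997/(5 + 1/(-289)) = -997/(5 - 1/289) = -997/1444/289 = -997*289/1444 = -288133/1444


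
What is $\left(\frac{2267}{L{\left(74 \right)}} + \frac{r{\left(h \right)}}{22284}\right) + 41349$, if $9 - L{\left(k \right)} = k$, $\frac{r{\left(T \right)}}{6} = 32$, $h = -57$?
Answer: $\frac{4986822266}{120705} \approx 41314.0$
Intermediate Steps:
$r{\left(T \right)} = 192$ ($r{\left(T \right)} = 6 \cdot 32 = 192$)
$L{\left(k \right)} = 9 - k$
$\left(\frac{2267}{L{\left(74 \right)}} + \frac{r{\left(h \right)}}{22284}\right) + 41349 = \left(\frac{2267}{9 - 74} + \frac{192}{22284}\right) + 41349 = \left(\frac{2267}{9 - 74} + 192 \cdot \frac{1}{22284}\right) + 41349 = \left(\frac{2267}{-65} + \frac{16}{1857}\right) + 41349 = \left(2267 \left(- \frac{1}{65}\right) + \frac{16}{1857}\right) + 41349 = \left(- \frac{2267}{65} + \frac{16}{1857}\right) + 41349 = - \frac{4208779}{120705} + 41349 = \frac{4986822266}{120705}$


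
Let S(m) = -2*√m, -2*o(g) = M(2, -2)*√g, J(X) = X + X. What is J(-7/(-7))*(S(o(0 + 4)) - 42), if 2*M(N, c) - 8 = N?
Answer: -84 - 4*I*√5 ≈ -84.0 - 8.9443*I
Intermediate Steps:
M(N, c) = 4 + N/2
J(X) = 2*X
o(g) = -5*√g/2 (o(g) = -(4 + (½)*2)*√g/2 = -(4 + 1)*√g/2 = -5*√g/2)
J(-7/(-7))*(S(o(0 + 4)) - 42) = (2*(-7/(-7)))*(-2*I*√10*(0 + 4)^(¼)/2 - 42) = (2*(-7*(-⅐)))*(-2*I*√5 - 42) = (2*1)*(-2*I*√5 - 42) = 2*(-2*I*√5 - 42) = 2*(-42 - 2*I*√5) = -84 - 4*I*√5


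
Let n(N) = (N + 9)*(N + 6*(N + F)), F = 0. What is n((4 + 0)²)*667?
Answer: 1867600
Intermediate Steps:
n(N) = 7*N*(9 + N) (n(N) = (N + 9)*(N + 6*(N + 0)) = (9 + N)*(N + 6*N) = (9 + N)*(7*N) = 7*N*(9 + N))
n((4 + 0)²)*667 = (7*(4 + 0)²*(9 + (4 + 0)²))*667 = (7*4²*(9 + 4²))*667 = (7*16*(9 + 16))*667 = (7*16*25)*667 = 2800*667 = 1867600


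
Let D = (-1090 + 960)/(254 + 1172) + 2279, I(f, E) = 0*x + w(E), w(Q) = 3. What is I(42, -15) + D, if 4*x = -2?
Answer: 1627001/713 ≈ 2281.9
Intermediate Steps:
x = -½ (x = (¼)*(-2) = -½ ≈ -0.50000)
I(f, E) = 3 (I(f, E) = 0*(-½) + 3 = 0 + 3 = 3)
D = 1624862/713 (D = -130/1426 + 2279 = -130*1/1426 + 2279 = -65/713 + 2279 = 1624862/713 ≈ 2278.9)
I(42, -15) + D = 3 + 1624862/713 = 1627001/713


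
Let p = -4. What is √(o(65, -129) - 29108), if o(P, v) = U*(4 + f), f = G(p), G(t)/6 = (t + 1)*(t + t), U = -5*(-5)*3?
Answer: 2*I*√4502 ≈ 134.19*I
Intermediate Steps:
U = 75 (U = 25*3 = 75)
G(t) = 12*t*(1 + t) (G(t) = 6*((t + 1)*(t + t)) = 6*((1 + t)*(2*t)) = 6*(2*t*(1 + t)) = 12*t*(1 + t))
f = 144 (f = 12*(-4)*(1 - 4) = 12*(-4)*(-3) = 144)
o(P, v) = 11100 (o(P, v) = 75*(4 + 144) = 75*148 = 11100)
√(o(65, -129) - 29108) = √(11100 - 29108) = √(-18008) = 2*I*√4502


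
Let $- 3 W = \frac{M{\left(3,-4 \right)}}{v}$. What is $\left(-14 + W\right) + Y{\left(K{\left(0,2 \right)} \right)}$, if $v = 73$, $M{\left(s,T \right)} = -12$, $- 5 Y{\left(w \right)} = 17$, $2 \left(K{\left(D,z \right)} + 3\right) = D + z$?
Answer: $- \frac{6331}{365} \approx -17.345$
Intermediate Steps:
$K{\left(D,z \right)} = -3 + \frac{D}{2} + \frac{z}{2}$ ($K{\left(D,z \right)} = -3 + \frac{D + z}{2} = -3 + \left(\frac{D}{2} + \frac{z}{2}\right) = -3 + \frac{D}{2} + \frac{z}{2}$)
$Y{\left(w \right)} = - \frac{17}{5}$ ($Y{\left(w \right)} = \left(- \frac{1}{5}\right) 17 = - \frac{17}{5}$)
$W = \frac{4}{73}$ ($W = - \frac{\left(-12\right) \frac{1}{73}}{3} = \left(- \frac{1}{3}\right) \left(- \frac{12}{73}\right) = \frac{4}{73} \approx 0.054795$)
$\left(-14 + W\right) + Y{\left(K{\left(0,2 \right)} \right)} = \left(-14 + \frac{4}{73}\right) - \frac{17}{5} = - \frac{1018}{73} - \frac{17}{5} = - \frac{6331}{365}$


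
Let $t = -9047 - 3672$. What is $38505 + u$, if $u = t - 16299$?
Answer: $9487$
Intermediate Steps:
$t = -12719$
$u = -29018$ ($u = -12719 - 16299 = -29018$)
$38505 + u = 38505 - 29018 = 9487$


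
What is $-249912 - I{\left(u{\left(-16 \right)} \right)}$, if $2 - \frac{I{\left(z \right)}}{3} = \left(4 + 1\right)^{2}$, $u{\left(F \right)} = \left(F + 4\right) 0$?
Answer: $-249843$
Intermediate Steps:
$u{\left(F \right)} = 0$ ($u{\left(F \right)} = \left(4 + F\right) 0 = 0$)
$I{\left(z \right)} = -69$ ($I{\left(z \right)} = 6 - 3 \left(4 + 1\right)^{2} = 6 - 3 \cdot 5^{2} = 6 - 75 = -69$)
$-249912 - I{\left(u{\left(-16 \right)} \right)} = -249912 - -69 = -249912 + 69 = -249843$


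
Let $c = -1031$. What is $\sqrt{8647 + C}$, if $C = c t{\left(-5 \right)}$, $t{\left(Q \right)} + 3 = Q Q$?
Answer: $i \sqrt{14035} \approx 118.47 i$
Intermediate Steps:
$t{\left(Q \right)} = -3 + Q^{2}$ ($t{\left(Q \right)} = -3 + Q Q = -3 + Q^{2}$)
$C = -22682$ ($C = - 1031 \left(-3 + \left(-5\right)^{2}\right) = - 1031 \left(-3 + 25\right) = \left(-1031\right) 22 = -22682$)
$\sqrt{8647 + C} = \sqrt{8647 - 22682} = \sqrt{-14035} = i \sqrt{14035}$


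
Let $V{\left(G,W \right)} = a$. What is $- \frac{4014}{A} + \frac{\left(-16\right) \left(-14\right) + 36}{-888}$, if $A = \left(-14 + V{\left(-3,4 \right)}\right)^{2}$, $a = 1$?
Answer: $- \frac{902093}{37518} \approx -24.044$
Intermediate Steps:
$V{\left(G,W \right)} = 1$
$A = 169$ ($A = \left(-14 + 1\right)^{2} = \left(-13\right)^{2} = 169$)
$- \frac{4014}{A} + \frac{\left(-16\right) \left(-14\right) + 36}{-888} = - \frac{4014}{169} + \frac{\left(-16\right) \left(-14\right) + 36}{-888} = \left(-4014\right) \frac{1}{169} + \left(224 + 36\right) \left(- \frac{1}{888}\right) = - \frac{4014}{169} + 260 \left(- \frac{1}{888}\right) = - \frac{4014}{169} - \frac{65}{222} = - \frac{902093}{37518}$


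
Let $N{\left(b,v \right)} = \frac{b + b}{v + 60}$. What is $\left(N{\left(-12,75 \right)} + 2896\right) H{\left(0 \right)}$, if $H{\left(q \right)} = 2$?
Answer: $\frac{260624}{45} \approx 5791.6$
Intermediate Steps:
$N{\left(b,v \right)} = \frac{2 b}{60 + v}$
$\left(N{\left(-12,75 \right)} + 2896\right) H{\left(0 \right)} = \left(2 \left(-12\right) \frac{1}{60 + 75} + 2896\right) 2 = \left(2 \left(-12\right) \frac{1}{135} + 2896\right) 2 = \left(- \frac{8}{45} + 2896\right) 2 = \frac{130312}{45} \cdot 2 = \frac{260624}{45}$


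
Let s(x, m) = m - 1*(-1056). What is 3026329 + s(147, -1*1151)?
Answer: 3026234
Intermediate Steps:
s(x, m) = 1056 + m (s(x, m) = m + 1056 = 1056 + m)
3026329 + s(147, -1*1151) = 3026329 + (1056 - 1*1151) = 3026329 + (1056 - 1151) = 3026329 - 95 = 3026234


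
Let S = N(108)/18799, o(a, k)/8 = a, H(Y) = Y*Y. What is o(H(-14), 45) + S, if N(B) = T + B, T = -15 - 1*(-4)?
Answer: 29476929/18799 ≈ 1568.0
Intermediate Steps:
H(Y) = Y²
o(a, k) = 8*a
T = -11 (T = -15 + 4 = -11)
N(B) = -11 + B
S = 97/18799 (S = (-11 + 108)/18799 = 97*(1/18799) = 97/18799 ≈ 0.0051598)
o(H(-14), 45) + S = 8*(-14)² + 97/18799 = 8*196 + 97/18799 = 1568 + 97/18799 = 29476929/18799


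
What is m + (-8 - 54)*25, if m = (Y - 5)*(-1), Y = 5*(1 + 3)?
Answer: -1565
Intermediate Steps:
Y = 20 (Y = 5*4 = 20)
m = -15 (m = (20 - 5)*(-1) = 15*(-1) = -15)
m + (-8 - 54)*25 = -15 + (-8 - 54)*25 = -15 - 62*25 = -15 - 1550 = -1565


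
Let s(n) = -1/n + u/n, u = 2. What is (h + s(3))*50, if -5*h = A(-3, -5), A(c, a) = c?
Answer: 140/3 ≈ 46.667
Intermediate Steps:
h = ⅗ (h = -⅕*(-3) = ⅗ ≈ 0.60000)
s(n) = 1/n (s(n) = -1/n + 2/n = 1/n)
(h + s(3))*50 = (⅗ + 1/3)*50 = (⅗ + ⅓)*50 = (14/15)*50 = 140/3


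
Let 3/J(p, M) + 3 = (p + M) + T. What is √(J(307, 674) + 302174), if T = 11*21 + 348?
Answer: √81393891333/519 ≈ 549.70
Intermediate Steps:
T = 579 (T = 231 + 348 = 579)
J(p, M) = 3/(576 + M + p) (J(p, M) = 3/(-3 + ((p + M) + 579)) = 3/(-3 + ((M + p) + 579)) = 3/(-3 + (579 + M + p)) = 3/(576 + M + p))
√(J(307, 674) + 302174) = √(3/(576 + 674 + 307) + 302174) = √(3/1557 + 302174) = √(3*(1/1557) + 302174) = √(1/519 + 302174) = √(156828307/519) = √81393891333/519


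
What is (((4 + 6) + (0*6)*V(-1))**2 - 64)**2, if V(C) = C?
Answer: 1296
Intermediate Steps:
(((4 + 6) + (0*6)*V(-1))**2 - 64)**2 = (((4 + 6) + (0*6)*(-1))**2 - 64)**2 = ((10 + 0*(-1))**2 - 64)**2 = ((10 + 0)**2 - 64)**2 = (10**2 - 64)**2 = (100 - 64)**2 = 36**2 = 1296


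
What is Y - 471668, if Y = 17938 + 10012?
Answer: -443718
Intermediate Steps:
Y = 27950
Y - 471668 = 27950 - 471668 = -443718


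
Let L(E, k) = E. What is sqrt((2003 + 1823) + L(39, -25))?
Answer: sqrt(3865) ≈ 62.169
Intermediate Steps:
sqrt((2003 + 1823) + L(39, -25)) = sqrt((2003 + 1823) + 39) = sqrt(3826 + 39) = sqrt(3865)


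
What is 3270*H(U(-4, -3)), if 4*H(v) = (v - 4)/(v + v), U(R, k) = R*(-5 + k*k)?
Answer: 8175/16 ≈ 510.94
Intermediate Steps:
U(R, k) = R*(-5 + k²)
H(v) = (-4 + v)/(8*v) (H(v) = ((v - 4)/(v + v))/4 = ((-4 + v)/((2*v)))/4 = ((-4 + v)*(1/(2*v)))/4 = ((-4 + v)/(2*v))/4 = (-4 + v)/(8*v))
3270*H(U(-4, -3)) = 3270*((-4 - 4*(-5 + (-3)²))/(8*((-4*(-5 + (-3)²))))) = 3270*((-4 - 4*(-5 + 9))/(8*((-4*(-5 + 9))))) = 3270*((-4 - 4*4)/(8*((-4*4)))) = 3270*((⅛)*(-4 - 16)/(-16)) = 3270*((⅛)*(-1/16)*(-20)) = 3270*(5/32) = 8175/16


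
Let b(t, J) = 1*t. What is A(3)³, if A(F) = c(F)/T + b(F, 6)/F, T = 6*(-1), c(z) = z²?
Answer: -⅛ ≈ -0.12500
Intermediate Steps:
T = -6
b(t, J) = t
A(F) = 1 - F²/6 (A(F) = F²/(-6) + F/F = F²*(-⅙) + 1 = -F²/6 + 1 = 1 - F²/6)
A(3)³ = (1 - ⅙*3²)³ = (1 - ⅙*9)³ = (1 - 3/2)³ = (-½)³ = -⅛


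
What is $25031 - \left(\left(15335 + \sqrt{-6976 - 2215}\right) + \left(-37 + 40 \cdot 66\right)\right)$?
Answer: $7093 - i \sqrt{9191} \approx 7093.0 - 95.87 i$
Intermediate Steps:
$25031 - \left(\left(15335 + \sqrt{-6976 - 2215}\right) + \left(-37 + 40 \cdot 66\right)\right) = 25031 - \left(\left(15335 + \sqrt{-9191}\right) + \left(-37 + 2640\right)\right) = 25031 - \left(\left(15335 + i \sqrt{9191}\right) + 2603\right) = 25031 - \left(17938 + i \sqrt{9191}\right) = 7093 - i \sqrt{9191}$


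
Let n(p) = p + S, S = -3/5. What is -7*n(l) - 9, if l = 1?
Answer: -59/5 ≈ -11.800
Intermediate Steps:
S = -3/5 (S = -3*1/5 = -3/5 ≈ -0.60000)
n(p) = -3/5 + p (n(p) = p - 3/5 = -3/5 + p)
-7*n(l) - 9 = -7*(-3/5 + 1) - 9 = -7*2/5 - 9 = -14/5 - 9 = -59/5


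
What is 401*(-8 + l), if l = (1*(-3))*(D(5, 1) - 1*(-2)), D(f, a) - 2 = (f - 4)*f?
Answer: -14035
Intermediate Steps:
D(f, a) = 2 + f*(-4 + f) (D(f, a) = 2 + (f - 4)*f = 2 + (-4 + f)*f = 2 + f*(-4 + f))
l = -27 (l = (1*(-3))*((2 + 5² - 4*5) - 1*(-2)) = -3*((2 + 25 - 20) + 2) = -3*(7 + 2) = -3*9 = -27)
401*(-8 + l) = 401*(-8 - 27) = 401*(-35) = -14035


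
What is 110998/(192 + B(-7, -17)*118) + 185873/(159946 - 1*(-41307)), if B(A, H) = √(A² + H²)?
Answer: -427637793343/117467552293 + 42567733*√2/1167362 ≈ 47.929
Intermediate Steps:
110998/(192 + B(-7, -17)*118) + 185873/(159946 - 1*(-41307)) = 110998/(192 + √((-7)² + (-17)²)*118) + 185873/(159946 - 1*(-41307)) = 110998/(192 + √(49 + 289)*118) + 185873/(159946 + 41307) = 110998/(192 + √338*118) + 185873/201253 = 110998/(192 + (13*√2)*118) + 185873*(1/201253) = 110998/(192 + 1534*√2) + 185873/201253 = 185873/201253 + 110998/(192 + 1534*√2)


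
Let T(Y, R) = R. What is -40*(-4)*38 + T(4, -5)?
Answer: 6075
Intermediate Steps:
-40*(-4)*38 + T(4, -5) = -40*(-4)*38 - 5 = 160*38 - 5 = 6080 - 5 = 6075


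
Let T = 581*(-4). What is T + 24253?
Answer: 21929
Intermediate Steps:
T = -2324
T + 24253 = -2324 + 24253 = 21929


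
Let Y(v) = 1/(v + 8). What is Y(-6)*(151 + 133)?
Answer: 142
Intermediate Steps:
Y(v) = 1/(8 + v)
Y(-6)*(151 + 133) = (151 + 133)/(8 - 6) = 284/2 = (1/2)*284 = 142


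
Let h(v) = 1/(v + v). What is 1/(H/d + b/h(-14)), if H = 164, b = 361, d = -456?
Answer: -114/1152353 ≈ -9.8928e-5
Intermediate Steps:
h(v) = 1/(2*v)
1/(H/d + b/h(-14)) = 1/(164/(-456) + 361/(((½)/(-14)))) = 1/(164*(-1/456) + 361/(((½)*(-1/14)))) = 1/(-41/114 + 361/(-1/28)) = 1/(-41/114 + 361*(-28)) = 1/(-41/114 - 10108) = 1/(-1152353/114) = -114/1152353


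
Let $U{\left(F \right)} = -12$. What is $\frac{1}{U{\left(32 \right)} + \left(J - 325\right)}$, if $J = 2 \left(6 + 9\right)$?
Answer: $- \frac{1}{307} \approx -0.0032573$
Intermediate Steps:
$J = 30$ ($J = 2 \cdot 15 = 30$)
$\frac{1}{U{\left(32 \right)} + \left(J - 325\right)} = \frac{1}{-12 + \left(30 - 325\right)} = \frac{1}{-12 - 295} = \frac{1}{-307} = - \frac{1}{307}$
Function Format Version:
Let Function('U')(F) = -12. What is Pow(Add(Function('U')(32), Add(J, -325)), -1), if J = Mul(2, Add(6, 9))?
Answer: Rational(-1, 307) ≈ -0.0032573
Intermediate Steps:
J = 30 (J = Mul(2, 15) = 30)
Pow(Add(Function('U')(32), Add(J, -325)), -1) = Pow(Add(-12, Add(30, -325)), -1) = Pow(Add(-12, -295), -1) = Pow(-307, -1) = Rational(-1, 307)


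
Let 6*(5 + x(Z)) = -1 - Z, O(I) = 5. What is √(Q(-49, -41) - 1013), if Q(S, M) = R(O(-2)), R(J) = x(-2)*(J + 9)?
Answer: I*√9726/3 ≈ 32.873*I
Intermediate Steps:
x(Z) = -31/6 - Z/6 (x(Z) = -5 + (-1 - Z)/6 = -5 + (-⅙ - Z/6) = -31/6 - Z/6)
R(J) = -87/2 - 29*J/6 (R(J) = (-31/6 - ⅙*(-2))*(J + 9) = (-31/6 + ⅓)*(9 + J) = -29*(9 + J)/6 = -87/2 - 29*J/6)
Q(S, M) = -203/3 (Q(S, M) = -87/2 - 29/6*5 = -87/2 - 145/6 = -203/3)
√(Q(-49, -41) - 1013) = √(-203/3 - 1013) = √(-3242/3) = I*√9726/3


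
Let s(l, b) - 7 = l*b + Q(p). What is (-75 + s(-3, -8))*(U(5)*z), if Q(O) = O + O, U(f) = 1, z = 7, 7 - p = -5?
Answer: -140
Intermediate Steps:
p = 12 (p = 7 - 1*(-5) = 7 + 5 = 12)
Q(O) = 2*O
s(l, b) = 31 + b*l (s(l, b) = 7 + (l*b + 2*12) = 7 + (b*l + 24) = 7 + (24 + b*l) = 31 + b*l)
(-75 + s(-3, -8))*(U(5)*z) = (-75 + (31 - 8*(-3)))*(1*7) = (-75 + (31 + 24))*7 = (-75 + 55)*7 = -20*7 = -140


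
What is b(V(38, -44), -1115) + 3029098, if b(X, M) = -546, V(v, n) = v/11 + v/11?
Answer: 3028552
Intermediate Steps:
V(v, n) = 2*v/11 (V(v, n) = v*(1/11) + v*(1/11) = v/11 + v/11 = 2*v/11)
b(V(38, -44), -1115) + 3029098 = -546 + 3029098 = 3028552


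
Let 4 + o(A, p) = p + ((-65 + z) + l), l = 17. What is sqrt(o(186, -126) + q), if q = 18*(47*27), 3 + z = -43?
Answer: sqrt(22618) ≈ 150.39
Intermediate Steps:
z = -46 (z = -3 - 43 = -46)
o(A, p) = -98 + p (o(A, p) = -4 + (p + ((-65 - 46) + 17)) = -4 + (p + (-111 + 17)) = -4 + (p - 94) = -4 + (-94 + p) = -98 + p)
q = 22842 (q = 18*1269 = 22842)
sqrt(o(186, -126) + q) = sqrt((-98 - 126) + 22842) = sqrt(-224 + 22842) = sqrt(22618)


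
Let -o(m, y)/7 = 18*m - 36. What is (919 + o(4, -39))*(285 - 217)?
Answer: 45356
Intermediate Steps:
o(m, y) = 252 - 126*m (o(m, y) = -7*(18*m - 36) = -7*(-36 + 18*m) = 252 - 126*m)
(919 + o(4, -39))*(285 - 217) = (919 + (252 - 126*4))*(285 - 217) = (919 + (252 - 504))*68 = (919 - 252)*68 = 667*68 = 45356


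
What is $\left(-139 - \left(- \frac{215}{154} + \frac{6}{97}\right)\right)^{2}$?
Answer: $\frac{4228990715401}{223143844} \approx 18952.0$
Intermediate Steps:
$\left(-139 - \left(- \frac{215}{154} + \frac{6}{97}\right)\right)^{2} = \left(-139 - - \frac{19931}{14938}\right)^{2} = \left(-139 + \left(- \frac{6}{97} + \frac{215}{154}\right)\right)^{2} = \left(-139 + \frac{19931}{14938}\right)^{2} = \left(- \frac{2056451}{14938}\right)^{2} = \frac{4228990715401}{223143844}$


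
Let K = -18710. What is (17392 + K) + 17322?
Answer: 16004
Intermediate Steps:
(17392 + K) + 17322 = (17392 - 18710) + 17322 = -1318 + 17322 = 16004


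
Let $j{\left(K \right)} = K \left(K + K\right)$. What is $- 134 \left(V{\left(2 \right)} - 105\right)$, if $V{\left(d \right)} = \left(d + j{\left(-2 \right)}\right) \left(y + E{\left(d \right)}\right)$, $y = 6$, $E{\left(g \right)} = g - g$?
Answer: $6030$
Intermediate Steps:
$j{\left(K \right)} = 2 K^{2}$ ($j{\left(K \right)} = K 2 K = 2 K^{2}$)
$E{\left(g \right)} = 0$
$V{\left(d \right)} = 48 + 6 d$ ($V{\left(d \right)} = \left(d + 2 \left(-2\right)^{2}\right) \left(6 + 0\right) = \left(d + 2 \cdot 4\right) 6 = \left(d + 8\right) 6 = \left(8 + d\right) 6 = 48 + 6 d$)
$- 134 \left(V{\left(2 \right)} - 105\right) = - 134 \left(\left(48 + 6 \cdot 2\right) - 105\right) = - 134 \left(\left(48 + 12\right) - 105\right) = - 134 \left(60 - 105\right) = \left(-134\right) \left(-45\right) = 6030$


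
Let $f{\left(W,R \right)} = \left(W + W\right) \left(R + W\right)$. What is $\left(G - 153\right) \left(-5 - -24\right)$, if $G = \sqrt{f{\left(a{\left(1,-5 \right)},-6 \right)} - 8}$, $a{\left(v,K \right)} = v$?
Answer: $-2907 + 57 i \sqrt{2} \approx -2907.0 + 80.61 i$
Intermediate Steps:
$f{\left(W,R \right)} = 2 W \left(R + W\right)$
$G = 3 i \sqrt{2}$ ($G = \sqrt{2 \cdot 1 \left(-6 + 1\right) - 8} = \sqrt{2 \cdot 1 \left(-5\right) - 8} = \sqrt{-10 - 8} = \sqrt{-18} = 3 i \sqrt{2} \approx 4.2426 i$)
$\left(G - 153\right) \left(-5 - -24\right) = \left(3 i \sqrt{2} - 153\right) \left(-5 - -24\right) = \left(-153 + 3 i \sqrt{2}\right) \left(-5 + 24\right) = \left(-153 + 3 i \sqrt{2}\right) 19 = -2907 + 57 i \sqrt{2}$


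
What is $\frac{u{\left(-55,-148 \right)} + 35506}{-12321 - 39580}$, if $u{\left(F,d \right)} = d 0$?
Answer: $- \frac{35506}{51901} \approx -0.68411$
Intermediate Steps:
$u{\left(F,d \right)} = 0$
$\frac{u{\left(-55,-148 \right)} + 35506}{-12321 - 39580} = \frac{0 + 35506}{-12321 - 39580} = \frac{35506}{-51901} = 35506 \left(- \frac{1}{51901}\right) = - \frac{35506}{51901}$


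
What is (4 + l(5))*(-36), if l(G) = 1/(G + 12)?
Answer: -2484/17 ≈ -146.12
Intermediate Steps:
l(G) = 1/(12 + G)
(4 + l(5))*(-36) = (4 + 1/(12 + 5))*(-36) = (4 + 1/17)*(-36) = (69/17)*(-36) = -2484/17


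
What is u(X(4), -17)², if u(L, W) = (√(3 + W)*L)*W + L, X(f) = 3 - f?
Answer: (1 - 17*I*√14)² ≈ -4045.0 - 127.22*I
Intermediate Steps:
u(L, W) = L + L*W*√(3 + W) (u(L, W) = (L*√(3 + W))*W + L = L*W*√(3 + W) + L = L + L*W*√(3 + W))
u(X(4), -17)² = ((3 - 1*4)*(1 - 17*√(3 - 17)))² = ((3 - 4)*(1 - 17*I*√14))² = (-(1 - 17*I*√14))² = (-1 + 17*I*√14)²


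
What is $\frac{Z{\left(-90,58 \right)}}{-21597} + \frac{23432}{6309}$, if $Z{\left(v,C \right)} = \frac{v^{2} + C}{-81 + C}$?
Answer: $\frac{3896956538}{1044625293} \approx 3.7305$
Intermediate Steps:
$Z{\left(v,C \right)} = \frac{C + v^{2}}{-81 + C}$
$\frac{Z{\left(-90,58 \right)}}{-21597} + \frac{23432}{6309} = \frac{\frac{1}{-81 + 58} \left(58 + \left(-90\right)^{2}\right)}{-21597} + \frac{23432}{6309} = \frac{58 + 8100}{-23} \left(- \frac{1}{21597}\right) + 23432 \cdot \frac{1}{6309} = \left(- \frac{1}{23}\right) 8158 \left(- \frac{1}{21597}\right) + \frac{23432}{6309} = \left(- \frac{8158}{23}\right) \left(- \frac{1}{21597}\right) + \frac{23432}{6309} = \frac{8158}{496731} + \frac{23432}{6309} = \frac{3896956538}{1044625293}$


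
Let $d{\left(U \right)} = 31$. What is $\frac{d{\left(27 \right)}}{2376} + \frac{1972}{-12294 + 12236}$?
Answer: $- \frac{80753}{2376} \approx -33.987$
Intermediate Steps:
$\frac{d{\left(27 \right)}}{2376} + \frac{1972}{-12294 + 12236} = \frac{31}{2376} + \frac{1972}{-12294 + 12236} = 31 \cdot \frac{1}{2376} + \frac{1972}{-58} = \frac{31}{2376} + 1972 \left(- \frac{1}{58}\right) = \frac{31}{2376} - 34 = - \frac{80753}{2376}$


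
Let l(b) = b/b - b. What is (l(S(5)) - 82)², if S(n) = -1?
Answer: 6400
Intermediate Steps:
l(b) = 1 - b
(l(S(5)) - 82)² = ((1 - 1*(-1)) - 82)² = ((1 + 1) - 82)² = (2 - 82)² = (-80)² = 6400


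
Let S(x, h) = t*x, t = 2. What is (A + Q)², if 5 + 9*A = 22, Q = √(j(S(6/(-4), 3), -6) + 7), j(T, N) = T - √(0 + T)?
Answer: (17 + 9*√(4 - I*√3))²/81 ≈ 15.291 - 3.3324*I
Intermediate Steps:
S(x, h) = 2*x
j(T, N) = T - √T
Q = √(4 - I*√3) (Q = √((2*(6/(-4)) - √(2*(6/(-4)))) + 7) = √((2*(6*(-¼)) - √(2*(6*(-¼)))) + 7) = √((2*(-3/2) - √(2*(-3/2))) + 7) = √((-3 - √(-3)) + 7) = √((-3 - I*√3) + 7) = √(4 - I*√3) ≈ 2.0444 - 0.42361*I)
A = 17/9 (A = -5/9 + (⅑)*22 = -5/9 + 22/9 = 17/9 ≈ 1.8889)
(A + Q)² = (17/9 + √(4 - I*√3))²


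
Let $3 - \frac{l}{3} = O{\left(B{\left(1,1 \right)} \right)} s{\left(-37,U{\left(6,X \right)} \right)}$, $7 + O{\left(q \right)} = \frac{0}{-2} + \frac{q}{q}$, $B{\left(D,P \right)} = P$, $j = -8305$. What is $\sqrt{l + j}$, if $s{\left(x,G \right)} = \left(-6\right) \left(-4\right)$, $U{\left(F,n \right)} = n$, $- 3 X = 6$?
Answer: $2 i \sqrt{1966} \approx 88.679 i$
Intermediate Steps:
$X = -2$ ($X = \left(- \frac{1}{3}\right) 6 = -2$)
$O{\left(q \right)} = -6$ ($O{\left(q \right)} = -7 + \left(\frac{0}{-2} + \frac{q}{q}\right) = -7 + \left(0 \left(- \frac{1}{2}\right) + 1\right) = -7 + \left(0 + 1\right) = -7 + 1 = -6$)
$s{\left(x,G \right)} = 24$
$l = 441$ ($l = 9 - 3 \left(\left(-6\right) 24\right) = 9 - -432 = 9 + 432 = 441$)
$\sqrt{l + j} = \sqrt{441 - 8305} = \sqrt{-7864} = 2 i \sqrt{1966}$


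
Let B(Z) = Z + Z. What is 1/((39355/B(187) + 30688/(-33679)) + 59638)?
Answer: 740938/44265352193 ≈ 1.6739e-5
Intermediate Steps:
B(Z) = 2*Z
1/((39355/B(187) + 30688/(-33679)) + 59638) = 1/((39355/((2*187)) + 30688/(-33679)) + 59638) = 1/((39355/374 + 30688*(-1/33679)) + 59638) = 1/((39355*(1/374) - 30688/33679) + 59638) = 1/((2315/22 - 30688/33679) + 59638) = 1/(77291749/740938 + 59638) = 1/(44265352193/740938) = 740938/44265352193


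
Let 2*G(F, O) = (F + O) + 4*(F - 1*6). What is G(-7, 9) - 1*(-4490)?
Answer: 4465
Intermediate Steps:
G(F, O) = -12 + O/2 + 5*F/2 (G(F, O) = ((F + O) + 4*(F - 1*6))/2 = ((F + O) + 4*(F - 6))/2 = ((F + O) + 4*(-6 + F))/2 = ((F + O) + (-24 + 4*F))/2 = (-24 + O + 5*F)/2 = -12 + O/2 + 5*F/2)
G(-7, 9) - 1*(-4490) = (-12 + (½)*9 + (5/2)*(-7)) - 1*(-4490) = (-12 + 9/2 - 35/2) + 4490 = -25 + 4490 = 4465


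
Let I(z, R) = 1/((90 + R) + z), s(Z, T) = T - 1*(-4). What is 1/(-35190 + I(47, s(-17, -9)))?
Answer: -132/4645079 ≈ -2.8417e-5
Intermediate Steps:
s(Z, T) = 4 + T (s(Z, T) = T + 4 = 4 + T)
I(z, R) = 1/(90 + R + z)
1/(-35190 + I(47, s(-17, -9))) = 1/(-35190 + 1/(90 + (4 - 9) + 47)) = 1/(-35190 + 1/(90 - 5 + 47)) = 1/(-35190 + 1/132) = 1/(-4645079/132) = -132/4645079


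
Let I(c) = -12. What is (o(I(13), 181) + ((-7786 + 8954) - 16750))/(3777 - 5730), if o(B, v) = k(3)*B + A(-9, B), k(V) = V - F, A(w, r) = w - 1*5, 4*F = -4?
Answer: 15644/1953 ≈ 8.0102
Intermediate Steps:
F = -1 (F = (¼)*(-4) = -1)
A(w, r) = -5 + w (A(w, r) = w - 5 = -5 + w)
k(V) = 1 + V (k(V) = V - 1*(-1) = V + 1 = 1 + V)
o(B, v) = -14 + 4*B (o(B, v) = (1 + 3)*B + (-5 - 9) = 4*B - 14 = -14 + 4*B)
(o(I(13), 181) + ((-7786 + 8954) - 16750))/(3777 - 5730) = ((-14 + 4*(-12)) + ((-7786 + 8954) - 16750))/(3777 - 5730) = ((-14 - 48) + (1168 - 16750))/(-1953) = (-62 - 15582)*(-1/1953) = -15644*(-1/1953) = 15644/1953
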